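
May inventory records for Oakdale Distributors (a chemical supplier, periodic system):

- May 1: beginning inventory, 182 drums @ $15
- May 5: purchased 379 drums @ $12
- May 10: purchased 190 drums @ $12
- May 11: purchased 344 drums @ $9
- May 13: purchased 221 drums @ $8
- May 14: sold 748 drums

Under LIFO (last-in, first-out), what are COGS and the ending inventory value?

May 14, 748 sold [LIFO — newest first]: 221 @ $8 + 344 @ $9 + 183 @ $12 = $7,060
Ending inventory: 182 @ $15 + 379 @ $12 + 7 @ $12 = $7,362

COGS = $7,060; ending inventory = $7,362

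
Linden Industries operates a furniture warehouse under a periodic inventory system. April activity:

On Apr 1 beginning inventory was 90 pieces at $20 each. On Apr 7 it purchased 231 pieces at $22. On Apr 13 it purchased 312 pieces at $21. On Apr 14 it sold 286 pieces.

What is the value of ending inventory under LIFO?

Ending inventory = $7,428

Apr 14, 286 sold [LIFO — newest first]: 286 @ $21 = $6,006
Ending inventory: 90 @ $20 + 231 @ $22 + 26 @ $21 = $7,428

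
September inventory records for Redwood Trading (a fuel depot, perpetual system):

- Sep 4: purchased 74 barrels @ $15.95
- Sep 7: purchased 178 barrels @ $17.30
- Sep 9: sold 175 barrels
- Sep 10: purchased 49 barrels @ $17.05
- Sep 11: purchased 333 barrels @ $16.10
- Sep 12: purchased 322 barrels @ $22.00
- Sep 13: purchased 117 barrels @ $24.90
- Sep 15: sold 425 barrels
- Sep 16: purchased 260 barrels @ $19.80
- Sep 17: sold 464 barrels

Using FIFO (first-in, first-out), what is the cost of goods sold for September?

COGS = $20,229.65

Sep 9, 175 sold [FIFO — oldest first]: 74 @ $15.95 + 101 @ $17.30 = $2,927.60
Sep 15, 425 sold [FIFO — oldest first]: 77 @ $17.30 + 49 @ $17.05 + 299 @ $16.10 = $6,981.45
Sep 17, 464 sold [FIFO — oldest first]: 34 @ $16.10 + 322 @ $22.00 + 108 @ $24.90 = $10,320.60
Total COGS = $2,927.60 + $6,981.45 + $10,320.60 = $20,229.65
Ending inventory: 9 @ $24.90 + 260 @ $19.80 = $5,372.10
Check: goods available $25,601.75 = COGS $20,229.65 + ending $5,372.10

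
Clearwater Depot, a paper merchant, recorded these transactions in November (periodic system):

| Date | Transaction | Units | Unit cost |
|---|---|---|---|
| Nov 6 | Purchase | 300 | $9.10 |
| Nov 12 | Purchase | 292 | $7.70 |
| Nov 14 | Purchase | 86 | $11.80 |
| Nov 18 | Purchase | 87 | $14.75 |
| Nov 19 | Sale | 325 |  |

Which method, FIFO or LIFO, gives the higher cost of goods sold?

FIFO COGS: 300 @ $9.10 + 25 @ $7.70 = $2,922.50
LIFO COGS: 87 @ $14.75 + 86 @ $11.80 + 152 @ $7.70 = $3,468.45

LIFO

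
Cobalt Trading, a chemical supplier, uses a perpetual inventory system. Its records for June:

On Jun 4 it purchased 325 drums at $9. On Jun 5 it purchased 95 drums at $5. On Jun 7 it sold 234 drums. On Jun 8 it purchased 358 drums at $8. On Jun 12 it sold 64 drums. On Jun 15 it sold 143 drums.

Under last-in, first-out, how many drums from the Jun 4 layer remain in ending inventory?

Jun 7, 234 sold [LIFO — newest first]: 95 @ $5 + 139 @ $9 = $1,726
Jun 12, 64 sold [LIFO — newest first]: 64 @ $8 = $512
Jun 15, 143 sold [LIFO — newest first]: 143 @ $8 = $1,144
Total COGS = $1,726 + $512 + $1,144 = $3,382
Ending inventory: 186 @ $9 + 151 @ $8 = $2,882

186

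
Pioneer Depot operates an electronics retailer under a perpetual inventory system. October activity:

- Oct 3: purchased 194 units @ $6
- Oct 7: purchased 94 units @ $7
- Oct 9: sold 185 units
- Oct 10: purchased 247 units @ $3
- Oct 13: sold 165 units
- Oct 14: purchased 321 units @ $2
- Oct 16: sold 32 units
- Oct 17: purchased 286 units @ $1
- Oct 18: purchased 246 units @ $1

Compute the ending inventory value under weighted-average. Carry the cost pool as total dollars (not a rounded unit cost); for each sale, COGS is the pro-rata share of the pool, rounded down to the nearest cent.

After Oct 3: 194 on hand, pool $1,164.00 (≈ $6.0000 each)
After Oct 7: 288 on hand, pool $1,822.00 (≈ $6.3264 each)
Oct 9, sell 185: 185/288 × $1,822.00 → $1,170.38
After Oct 10: 350 on hand, pool $1,392.62 (≈ $3.9789 each)
Oct 13, sell 165: 165/350 × $1,392.62 → $656.52
After Oct 14: 506 on hand, pool $1,378.10 (≈ $2.7235 each)
Oct 16, sell 32: 32/506 × $1,378.10 → $87.15
After Oct 17: 760 on hand, pool $1,576.95 (≈ $2.0749 each)
After Oct 18: 1006 on hand, pool $1,822.95 (≈ $1.8121 each)
Total COGS = $1,170.38 + $656.52 + $87.15 = $1,914.05
Ending inventory (cost pool remaining) = $1,822.95
Check: goods available $3,737.00 = COGS $1,914.05 + ending $1,822.95

Ending inventory = $1,822.95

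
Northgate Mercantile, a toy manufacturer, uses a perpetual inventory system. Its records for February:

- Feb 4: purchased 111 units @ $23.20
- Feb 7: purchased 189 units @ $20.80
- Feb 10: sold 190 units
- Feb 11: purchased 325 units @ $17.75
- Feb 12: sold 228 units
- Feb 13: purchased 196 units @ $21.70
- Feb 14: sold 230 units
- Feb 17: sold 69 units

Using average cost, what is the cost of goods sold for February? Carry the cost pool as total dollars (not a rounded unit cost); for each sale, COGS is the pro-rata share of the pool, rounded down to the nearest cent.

COGS = $14,429.35

After Feb 4: 111 on hand, pool $2,575.20 (≈ $23.2000 each)
After Feb 7: 300 on hand, pool $6,506.40 (≈ $21.6880 each)
Feb 10, sell 190: 190/300 × $6,506.40 → $4,120.72
After Feb 11: 435 on hand, pool $8,154.43 (≈ $18.7458 each)
Feb 12, sell 228: 228/435 × $8,154.43 → $4,274.04
After Feb 13: 403 on hand, pool $8,133.59 (≈ $20.1826 each)
Feb 14, sell 230: 230/403 × $8,133.59 → $4,641.99
Feb 17, sell 69: 69/173 × $3,491.60 → $1,392.60
Total COGS = $4,120.72 + $4,274.04 + $4,641.99 + $1,392.60 = $14,429.35
Ending inventory (cost pool remaining) = $2,099.00
Check: goods available $16,528.35 = COGS $14,429.35 + ending $2,099.00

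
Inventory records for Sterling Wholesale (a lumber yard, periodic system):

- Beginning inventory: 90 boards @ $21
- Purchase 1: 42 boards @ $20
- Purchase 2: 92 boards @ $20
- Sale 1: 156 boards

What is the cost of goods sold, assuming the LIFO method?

COGS = $3,142

Sale 1 (156) [LIFO — newest first]: 92 @ $20 + 42 @ $20 + 22 @ $21 = $3,142
Ending inventory: 68 @ $21 = $1,428
Check: goods available $4,570 = COGS $3,142 + ending $1,428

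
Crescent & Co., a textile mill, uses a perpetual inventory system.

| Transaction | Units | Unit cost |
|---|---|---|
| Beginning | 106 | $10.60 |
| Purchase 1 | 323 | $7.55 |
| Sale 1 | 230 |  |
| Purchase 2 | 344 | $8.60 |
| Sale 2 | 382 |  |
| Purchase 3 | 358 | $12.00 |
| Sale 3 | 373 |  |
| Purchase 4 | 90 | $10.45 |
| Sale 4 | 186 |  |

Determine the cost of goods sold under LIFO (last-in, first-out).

Sale 1 (230) [LIFO — newest first]: 230 @ $7.55 = $1,736.50
Sale 2 (382) [LIFO — newest first]: 344 @ $8.60 + 38 @ $7.55 = $3,245.30
Sale 3 (373) [LIFO — newest first]: 358 @ $12.00 + 15 @ $7.55 = $4,409.25
Sale 4 (186) [LIFO — newest first]: 90 @ $10.45 + 40 @ $7.55 + 56 @ $10.60 = $1,836.10
Total COGS = $1,736.50 + $3,245.30 + $4,409.25 + $1,836.10 = $11,227.15
Ending inventory: 50 @ $10.60 = $530.00

COGS = $11,227.15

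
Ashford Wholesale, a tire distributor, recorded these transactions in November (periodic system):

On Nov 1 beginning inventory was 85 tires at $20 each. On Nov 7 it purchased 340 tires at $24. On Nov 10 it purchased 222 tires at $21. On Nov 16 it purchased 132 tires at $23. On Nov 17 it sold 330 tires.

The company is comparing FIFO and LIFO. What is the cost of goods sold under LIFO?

FIFO COGS: 85 @ $20 + 245 @ $24 = $7,580
LIFO COGS: 132 @ $23 + 198 @ $21 = $7,194

COGS = $7,194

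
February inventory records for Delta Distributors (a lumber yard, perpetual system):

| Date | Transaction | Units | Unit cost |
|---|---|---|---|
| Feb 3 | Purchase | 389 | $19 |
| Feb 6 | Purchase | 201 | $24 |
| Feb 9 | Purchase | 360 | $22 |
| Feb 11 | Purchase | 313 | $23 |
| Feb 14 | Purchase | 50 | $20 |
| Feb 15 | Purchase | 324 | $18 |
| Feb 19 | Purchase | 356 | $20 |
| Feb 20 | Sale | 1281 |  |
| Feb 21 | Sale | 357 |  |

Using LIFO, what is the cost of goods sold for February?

COGS = $34,541

Feb 20, 1281 sold [LIFO — newest first]: 356 @ $20 + 324 @ $18 + 50 @ $20 + 313 @ $23 + 238 @ $22 = $26,387
Feb 21, 357 sold [LIFO — newest first]: 122 @ $22 + 201 @ $24 + 34 @ $19 = $8,154
Total COGS = $26,387 + $8,154 = $34,541
Ending inventory: 355 @ $19 = $6,745
Check: goods available $41,286 = COGS $34,541 + ending $6,745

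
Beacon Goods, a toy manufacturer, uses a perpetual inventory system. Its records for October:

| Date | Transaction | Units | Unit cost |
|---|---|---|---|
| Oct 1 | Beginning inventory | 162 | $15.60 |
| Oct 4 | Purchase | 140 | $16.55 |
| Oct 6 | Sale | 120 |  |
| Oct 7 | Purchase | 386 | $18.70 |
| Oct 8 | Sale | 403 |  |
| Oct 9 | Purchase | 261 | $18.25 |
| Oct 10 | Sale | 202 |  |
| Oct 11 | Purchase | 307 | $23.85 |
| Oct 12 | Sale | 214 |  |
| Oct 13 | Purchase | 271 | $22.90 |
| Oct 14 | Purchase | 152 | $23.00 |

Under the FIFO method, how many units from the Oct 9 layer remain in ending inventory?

10

Oct 6, 120 sold [FIFO — oldest first]: 120 @ $15.60 = $1,872.00
Oct 8, 403 sold [FIFO — oldest first]: 42 @ $15.60 + 140 @ $16.55 + 221 @ $18.70 = $7,104.90
Oct 10, 202 sold [FIFO — oldest first]: 165 @ $18.70 + 37 @ $18.25 = $3,760.75
Oct 12, 214 sold [FIFO — oldest first]: 214 @ $18.25 = $3,905.50
Total COGS = $1,872.00 + $7,104.90 + $3,760.75 + $3,905.50 = $16,643.15
Ending inventory: 10 @ $18.25 + 307 @ $23.85 + 271 @ $22.90 + 152 @ $23.00 = $17,206.35
Check: goods available $33,849.50 = COGS $16,643.15 + ending $17,206.35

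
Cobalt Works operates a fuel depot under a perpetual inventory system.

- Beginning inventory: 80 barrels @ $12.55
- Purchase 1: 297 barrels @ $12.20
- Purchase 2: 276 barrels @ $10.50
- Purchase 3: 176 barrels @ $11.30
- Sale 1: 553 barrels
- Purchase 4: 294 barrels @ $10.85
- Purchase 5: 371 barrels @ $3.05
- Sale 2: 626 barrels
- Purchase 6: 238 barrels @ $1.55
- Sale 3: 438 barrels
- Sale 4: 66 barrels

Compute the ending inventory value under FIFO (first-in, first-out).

Sale 1 (553) [FIFO — oldest first]: 80 @ $12.55 + 297 @ $12.20 + 176 @ $10.50 = $6,475.40
Sale 2 (626) [FIFO — oldest first]: 100 @ $10.50 + 176 @ $11.30 + 294 @ $10.85 + 56 @ $3.05 = $6,399.50
Sale 3 (438) [FIFO — oldest first]: 315 @ $3.05 + 123 @ $1.55 = $1,151.40
Sale 4 (66) [FIFO — oldest first]: 66 @ $1.55 = $102.30
Total COGS = $6,475.40 + $6,399.50 + $1,151.40 + $102.30 = $14,128.60
Ending inventory: 49 @ $1.55 = $75.95

Ending inventory = $75.95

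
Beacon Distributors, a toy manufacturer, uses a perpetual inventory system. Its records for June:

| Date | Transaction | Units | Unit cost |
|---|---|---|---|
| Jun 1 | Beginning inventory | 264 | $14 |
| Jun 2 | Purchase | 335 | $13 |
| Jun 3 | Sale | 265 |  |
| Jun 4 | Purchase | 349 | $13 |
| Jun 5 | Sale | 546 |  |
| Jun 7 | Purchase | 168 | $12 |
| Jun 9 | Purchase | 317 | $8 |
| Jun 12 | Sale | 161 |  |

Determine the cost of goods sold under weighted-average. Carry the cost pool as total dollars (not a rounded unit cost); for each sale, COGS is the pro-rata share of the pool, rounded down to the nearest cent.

COGS = $12,424.36

After Jun 1: 264 on hand, pool $3,696.00 (≈ $14.0000 each)
After Jun 2: 599 on hand, pool $8,051.00 (≈ $13.4407 each)
Jun 3, sell 265: 265/599 × $8,051.00 → $3,561.79
After Jun 4: 683 on hand, pool $9,026.21 (≈ $13.2155 each)
Jun 5, sell 546: 546/683 × $9,026.21 → $7,215.68
After Jun 7: 305 on hand, pool $3,826.53 (≈ $12.5460 each)
After Jun 9: 622 on hand, pool $6,362.53 (≈ $10.2291 each)
Jun 12, sell 161: 161/622 × $6,362.53 → $1,646.89
Total COGS = $3,561.79 + $7,215.68 + $1,646.89 = $12,424.36
Ending inventory (cost pool remaining) = $4,715.64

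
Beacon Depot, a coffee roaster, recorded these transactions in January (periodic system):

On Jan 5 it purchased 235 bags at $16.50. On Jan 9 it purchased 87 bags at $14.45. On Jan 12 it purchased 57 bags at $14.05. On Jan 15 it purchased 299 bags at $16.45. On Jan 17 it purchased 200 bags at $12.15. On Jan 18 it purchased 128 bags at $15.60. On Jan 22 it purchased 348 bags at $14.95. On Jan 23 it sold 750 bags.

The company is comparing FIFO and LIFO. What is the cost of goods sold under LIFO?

FIFO COGS: 235 @ $16.50 + 87 @ $14.45 + 57 @ $14.05 + 299 @ $16.45 + 72 @ $12.15 = $11,728.85
LIFO COGS: 348 @ $14.95 + 128 @ $15.60 + 200 @ $12.15 + 74 @ $16.45 = $10,846.70

COGS = $10,846.70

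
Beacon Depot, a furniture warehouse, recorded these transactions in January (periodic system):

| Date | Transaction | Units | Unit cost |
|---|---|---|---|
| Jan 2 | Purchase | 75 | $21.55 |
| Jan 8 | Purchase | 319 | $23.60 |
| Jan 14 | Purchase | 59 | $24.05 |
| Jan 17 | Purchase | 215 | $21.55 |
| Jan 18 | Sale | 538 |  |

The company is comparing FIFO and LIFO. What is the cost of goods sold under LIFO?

COGS = $12,282.60

FIFO COGS: 75 @ $21.55 + 319 @ $23.60 + 59 @ $24.05 + 85 @ $21.55 = $12,395.35
LIFO COGS: 215 @ $21.55 + 59 @ $24.05 + 264 @ $23.60 = $12,282.60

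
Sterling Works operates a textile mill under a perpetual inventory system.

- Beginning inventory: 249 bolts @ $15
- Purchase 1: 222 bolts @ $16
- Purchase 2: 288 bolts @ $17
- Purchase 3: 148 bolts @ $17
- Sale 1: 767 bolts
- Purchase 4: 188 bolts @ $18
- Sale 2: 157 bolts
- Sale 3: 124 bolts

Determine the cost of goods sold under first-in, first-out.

Sale 1 (767) [FIFO — oldest first]: 249 @ $15 + 222 @ $16 + 288 @ $17 + 8 @ $17 = $12,319
Sale 2 (157) [FIFO — oldest first]: 140 @ $17 + 17 @ $18 = $2,686
Sale 3 (124) [FIFO — oldest first]: 124 @ $18 = $2,232
Total COGS = $12,319 + $2,686 + $2,232 = $17,237
Ending inventory: 47 @ $18 = $846

COGS = $17,237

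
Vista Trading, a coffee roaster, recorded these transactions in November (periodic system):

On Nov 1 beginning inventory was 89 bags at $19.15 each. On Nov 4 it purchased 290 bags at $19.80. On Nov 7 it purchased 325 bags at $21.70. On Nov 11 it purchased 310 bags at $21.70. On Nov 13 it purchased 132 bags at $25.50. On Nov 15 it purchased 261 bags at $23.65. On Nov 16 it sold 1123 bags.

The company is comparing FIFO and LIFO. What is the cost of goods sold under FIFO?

FIFO COGS: 89 @ $19.15 + 290 @ $19.80 + 325 @ $21.70 + 310 @ $21.70 + 109 @ $25.50 = $24,005.35
LIFO COGS: 261 @ $23.65 + 132 @ $25.50 + 310 @ $21.70 + 325 @ $21.70 + 95 @ $19.80 = $25,199.15

COGS = $24,005.35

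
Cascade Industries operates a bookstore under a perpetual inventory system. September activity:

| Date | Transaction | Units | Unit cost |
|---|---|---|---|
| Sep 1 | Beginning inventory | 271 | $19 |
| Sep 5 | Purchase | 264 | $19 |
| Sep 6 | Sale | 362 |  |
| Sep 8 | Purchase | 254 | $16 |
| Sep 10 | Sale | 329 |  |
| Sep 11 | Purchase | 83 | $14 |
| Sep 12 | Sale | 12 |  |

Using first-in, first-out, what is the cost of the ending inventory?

Ending inventory = $2,538

Sep 6, 362 sold [FIFO — oldest first]: 271 @ $19 + 91 @ $19 = $6,878
Sep 10, 329 sold [FIFO — oldest first]: 173 @ $19 + 156 @ $16 = $5,783
Sep 12, 12 sold [FIFO — oldest first]: 12 @ $16 = $192
Total COGS = $6,878 + $5,783 + $192 = $12,853
Ending inventory: 86 @ $16 + 83 @ $14 = $2,538
Check: goods available $15,391 = COGS $12,853 + ending $2,538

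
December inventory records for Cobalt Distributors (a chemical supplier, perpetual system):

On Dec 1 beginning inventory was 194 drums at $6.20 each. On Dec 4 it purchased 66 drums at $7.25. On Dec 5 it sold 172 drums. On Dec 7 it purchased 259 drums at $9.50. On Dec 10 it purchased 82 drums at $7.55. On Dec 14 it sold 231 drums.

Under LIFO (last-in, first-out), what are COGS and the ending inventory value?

Dec 5, 172 sold [LIFO — newest first]: 66 @ $7.25 + 106 @ $6.20 = $1,135.70
Dec 14, 231 sold [LIFO — newest first]: 82 @ $7.55 + 149 @ $9.50 = $2,034.60
Total COGS = $1,135.70 + $2,034.60 = $3,170.30
Ending inventory: 88 @ $6.20 + 110 @ $9.50 = $1,590.60

COGS = $3,170.30; ending inventory = $1,590.60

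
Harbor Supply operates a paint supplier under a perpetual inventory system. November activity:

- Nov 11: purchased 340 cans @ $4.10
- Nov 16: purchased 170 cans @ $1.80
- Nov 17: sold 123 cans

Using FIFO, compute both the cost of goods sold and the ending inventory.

Nov 17, 123 sold [FIFO — oldest first]: 123 @ $4.10 = $504.30
Ending inventory: 217 @ $4.10 + 170 @ $1.80 = $1,195.70
Check: goods available $1,700.00 = COGS $504.30 + ending $1,195.70

COGS = $504.30; ending inventory = $1,195.70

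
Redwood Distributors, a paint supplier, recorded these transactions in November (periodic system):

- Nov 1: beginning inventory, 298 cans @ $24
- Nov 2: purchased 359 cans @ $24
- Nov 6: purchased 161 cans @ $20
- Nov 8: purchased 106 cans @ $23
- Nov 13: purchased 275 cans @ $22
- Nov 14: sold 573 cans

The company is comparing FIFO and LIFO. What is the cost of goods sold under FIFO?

FIFO COGS: 298 @ $24 + 275 @ $24 = $13,752
LIFO COGS: 275 @ $22 + 106 @ $23 + 161 @ $20 + 31 @ $24 = $12,452

COGS = $13,752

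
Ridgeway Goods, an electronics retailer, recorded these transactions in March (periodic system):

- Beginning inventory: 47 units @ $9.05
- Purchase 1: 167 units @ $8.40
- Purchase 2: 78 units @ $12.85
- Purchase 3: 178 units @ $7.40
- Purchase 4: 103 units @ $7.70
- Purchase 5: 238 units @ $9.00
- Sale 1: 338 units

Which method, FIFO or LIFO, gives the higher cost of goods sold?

FIFO COGS: 47 @ $9.05 + 167 @ $8.40 + 78 @ $12.85 + 46 @ $7.40 = $3,170.85
LIFO COGS: 238 @ $9.00 + 100 @ $7.70 = $2,912.00

FIFO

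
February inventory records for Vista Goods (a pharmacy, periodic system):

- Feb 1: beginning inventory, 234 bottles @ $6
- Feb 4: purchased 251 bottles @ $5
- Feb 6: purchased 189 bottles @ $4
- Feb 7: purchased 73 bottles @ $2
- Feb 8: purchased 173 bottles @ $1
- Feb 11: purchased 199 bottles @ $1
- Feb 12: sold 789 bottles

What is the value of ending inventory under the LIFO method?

Ending inventory = $1,884

Feb 12, 789 sold [LIFO — newest first]: 199 @ $1 + 173 @ $1 + 73 @ $2 + 189 @ $4 + 155 @ $5 = $2,049
Ending inventory: 234 @ $6 + 96 @ $5 = $1,884
Check: goods available $3,933 = COGS $2,049 + ending $1,884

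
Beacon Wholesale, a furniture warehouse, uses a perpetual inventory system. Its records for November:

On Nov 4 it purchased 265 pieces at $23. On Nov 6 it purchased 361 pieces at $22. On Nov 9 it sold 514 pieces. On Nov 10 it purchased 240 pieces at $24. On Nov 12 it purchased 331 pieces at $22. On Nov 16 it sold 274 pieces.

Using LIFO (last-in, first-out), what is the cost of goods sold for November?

Nov 9, 514 sold [LIFO — newest first]: 361 @ $22 + 153 @ $23 = $11,461
Nov 16, 274 sold [LIFO — newest first]: 274 @ $22 = $6,028
Total COGS = $11,461 + $6,028 = $17,489
Ending inventory: 112 @ $23 + 240 @ $24 + 57 @ $22 = $9,590
Check: goods available $27,079 = COGS $17,489 + ending $9,590

COGS = $17,489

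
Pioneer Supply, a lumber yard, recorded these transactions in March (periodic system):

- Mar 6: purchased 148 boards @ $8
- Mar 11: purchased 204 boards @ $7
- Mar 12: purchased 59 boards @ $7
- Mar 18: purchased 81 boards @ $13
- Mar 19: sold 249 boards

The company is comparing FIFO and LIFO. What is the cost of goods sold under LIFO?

FIFO COGS: 148 @ $8 + 101 @ $7 = $1,891
LIFO COGS: 81 @ $13 + 59 @ $7 + 109 @ $7 = $2,229

COGS = $2,229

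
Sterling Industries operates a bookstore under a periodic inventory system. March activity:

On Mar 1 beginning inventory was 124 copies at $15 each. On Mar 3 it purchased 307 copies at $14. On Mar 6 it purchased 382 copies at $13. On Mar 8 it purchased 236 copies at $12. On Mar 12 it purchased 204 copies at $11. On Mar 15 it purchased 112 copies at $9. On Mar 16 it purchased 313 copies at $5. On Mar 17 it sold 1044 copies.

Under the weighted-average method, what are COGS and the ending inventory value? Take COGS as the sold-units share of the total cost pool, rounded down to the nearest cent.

COGS = $11,679.98; ending inventory = $7,093.02

Mar 17, sell 1044: 1044/1678 × $18,773.00 → $11,679.98
Ending inventory (cost pool remaining) = $7,093.02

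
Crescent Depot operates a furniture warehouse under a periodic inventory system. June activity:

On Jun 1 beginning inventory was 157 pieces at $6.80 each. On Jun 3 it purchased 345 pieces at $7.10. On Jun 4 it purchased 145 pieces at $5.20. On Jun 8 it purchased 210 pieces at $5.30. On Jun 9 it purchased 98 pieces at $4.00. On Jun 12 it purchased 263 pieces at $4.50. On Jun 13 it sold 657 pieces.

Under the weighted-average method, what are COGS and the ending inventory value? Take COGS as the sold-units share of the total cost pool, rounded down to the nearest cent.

COGS = $3,754.06; ending inventory = $3,205.54

Jun 13, sell 657: 657/1218 × $6,959.60 → $3,754.06
Ending inventory (cost pool remaining) = $3,205.54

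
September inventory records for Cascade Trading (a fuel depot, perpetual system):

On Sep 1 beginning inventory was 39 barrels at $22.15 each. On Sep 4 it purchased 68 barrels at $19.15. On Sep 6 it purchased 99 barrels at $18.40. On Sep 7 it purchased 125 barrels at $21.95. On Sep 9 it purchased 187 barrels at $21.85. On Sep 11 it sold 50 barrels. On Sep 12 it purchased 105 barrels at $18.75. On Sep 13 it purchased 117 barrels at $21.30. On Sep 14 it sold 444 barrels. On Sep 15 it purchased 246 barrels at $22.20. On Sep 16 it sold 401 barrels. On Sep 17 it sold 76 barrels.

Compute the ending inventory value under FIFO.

Ending inventory = $333.00

Sep 11, 50 sold [FIFO — oldest first]: 39 @ $22.15 + 11 @ $19.15 = $1,074.50
Sep 14, 444 sold [FIFO — oldest first]: 57 @ $19.15 + 99 @ $18.40 + 125 @ $21.95 + 163 @ $21.85 = $9,218.45
Sep 16, 401 sold [FIFO — oldest first]: 24 @ $21.85 + 105 @ $18.75 + 117 @ $21.30 + 155 @ $22.20 = $8,426.25
Sep 17, 76 sold [FIFO — oldest first]: 76 @ $22.20 = $1,687.20
Total COGS = $1,074.50 + $9,218.45 + $8,426.25 + $1,687.20 = $20,406.40
Ending inventory: 15 @ $22.20 = $333.00
Check: goods available $20,739.40 = COGS $20,406.40 + ending $333.00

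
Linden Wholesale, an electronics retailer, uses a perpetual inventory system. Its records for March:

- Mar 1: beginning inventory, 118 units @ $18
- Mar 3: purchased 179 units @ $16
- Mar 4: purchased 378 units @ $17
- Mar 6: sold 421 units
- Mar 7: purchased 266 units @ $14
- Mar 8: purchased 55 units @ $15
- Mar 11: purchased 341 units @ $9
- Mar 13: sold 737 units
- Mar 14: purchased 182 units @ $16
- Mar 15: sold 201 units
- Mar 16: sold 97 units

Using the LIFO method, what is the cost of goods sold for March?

COGS = $20,810

Mar 6, 421 sold [LIFO — newest first]: 378 @ $17 + 43 @ $16 = $7,114
Mar 13, 737 sold [LIFO — newest first]: 341 @ $9 + 55 @ $15 + 266 @ $14 + 75 @ $16 = $8,818
Mar 15, 201 sold [LIFO — newest first]: 182 @ $16 + 19 @ $16 = $3,216
Mar 16, 97 sold [LIFO — newest first]: 42 @ $16 + 55 @ $18 = $1,662
Total COGS = $7,114 + $8,818 + $3,216 + $1,662 = $20,810
Ending inventory: 63 @ $18 = $1,134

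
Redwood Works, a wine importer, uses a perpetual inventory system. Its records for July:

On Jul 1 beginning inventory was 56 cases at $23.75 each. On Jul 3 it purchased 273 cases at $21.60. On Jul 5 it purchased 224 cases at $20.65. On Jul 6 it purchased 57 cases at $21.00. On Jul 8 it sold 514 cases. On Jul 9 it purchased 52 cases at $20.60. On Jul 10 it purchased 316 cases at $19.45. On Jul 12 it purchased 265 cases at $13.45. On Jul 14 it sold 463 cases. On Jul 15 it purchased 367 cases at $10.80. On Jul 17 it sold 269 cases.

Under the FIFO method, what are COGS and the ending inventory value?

Jul 8, 514 sold [FIFO — oldest first]: 56 @ $23.75 + 273 @ $21.60 + 185 @ $20.65 = $11,047.05
Jul 14, 463 sold [FIFO — oldest first]: 39 @ $20.65 + 57 @ $21.00 + 52 @ $20.60 + 315 @ $19.45 = $9,200.30
Jul 17, 269 sold [FIFO — oldest first]: 1 @ $19.45 + 265 @ $13.45 + 3 @ $10.80 = $3,616.10
Total COGS = $11,047.05 + $9,200.30 + $3,616.10 = $23,863.45
Ending inventory: 364 @ $10.80 = $3,931.20

COGS = $23,863.45; ending inventory = $3,931.20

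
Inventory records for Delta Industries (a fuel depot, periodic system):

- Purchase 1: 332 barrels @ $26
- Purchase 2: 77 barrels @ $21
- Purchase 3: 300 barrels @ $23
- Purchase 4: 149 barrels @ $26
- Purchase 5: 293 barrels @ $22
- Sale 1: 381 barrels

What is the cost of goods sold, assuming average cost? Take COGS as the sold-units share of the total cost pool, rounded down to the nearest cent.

Sale 1, sell 381: 381/1151 × $27,469.00 → $9,092.69
Ending inventory (cost pool remaining) = $18,376.31
Check: goods available $27,469.00 = COGS $9,092.69 + ending $18,376.31

COGS = $9,092.69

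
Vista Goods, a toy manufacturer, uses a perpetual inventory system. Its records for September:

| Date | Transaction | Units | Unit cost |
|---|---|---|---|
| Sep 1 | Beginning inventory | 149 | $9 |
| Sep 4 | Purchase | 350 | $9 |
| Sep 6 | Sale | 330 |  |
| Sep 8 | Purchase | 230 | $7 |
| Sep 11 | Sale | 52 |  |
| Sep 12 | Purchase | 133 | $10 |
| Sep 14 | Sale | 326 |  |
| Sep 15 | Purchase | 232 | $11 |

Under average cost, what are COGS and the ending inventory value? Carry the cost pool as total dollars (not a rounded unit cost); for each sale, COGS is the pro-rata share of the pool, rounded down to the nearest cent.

After Sep 1: 149 on hand, pool $1,341.00 (≈ $9.0000 each)
After Sep 4: 499 on hand, pool $4,491.00 (≈ $9.0000 each)
Sep 6, sell 330: 330/499 × $4,491.00 → $2,970.00
After Sep 8: 399 on hand, pool $3,131.00 (≈ $7.8471 each)
Sep 11, sell 52: 52/399 × $3,131.00 → $408.05
After Sep 12: 480 on hand, pool $4,052.95 (≈ $8.4436 each)
Sep 14, sell 326: 326/480 × $4,052.95 → $2,752.62
After Sep 15: 386 on hand, pool $3,852.33 (≈ $9.9801 each)
Total COGS = $2,970.00 + $408.05 + $2,752.62 = $6,130.67
Ending inventory (cost pool remaining) = $3,852.33
Check: goods available $9,983.00 = COGS $6,130.67 + ending $3,852.33

COGS = $6,130.67; ending inventory = $3,852.33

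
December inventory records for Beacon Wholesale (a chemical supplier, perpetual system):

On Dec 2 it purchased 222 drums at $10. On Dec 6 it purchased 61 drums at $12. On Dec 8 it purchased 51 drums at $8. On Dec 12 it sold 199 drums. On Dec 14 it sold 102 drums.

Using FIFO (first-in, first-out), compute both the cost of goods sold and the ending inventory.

Dec 12, 199 sold [FIFO — oldest first]: 199 @ $10 = $1,990
Dec 14, 102 sold [FIFO — oldest first]: 23 @ $10 + 61 @ $12 + 18 @ $8 = $1,106
Total COGS = $1,990 + $1,106 = $3,096
Ending inventory: 33 @ $8 = $264

COGS = $3,096; ending inventory = $264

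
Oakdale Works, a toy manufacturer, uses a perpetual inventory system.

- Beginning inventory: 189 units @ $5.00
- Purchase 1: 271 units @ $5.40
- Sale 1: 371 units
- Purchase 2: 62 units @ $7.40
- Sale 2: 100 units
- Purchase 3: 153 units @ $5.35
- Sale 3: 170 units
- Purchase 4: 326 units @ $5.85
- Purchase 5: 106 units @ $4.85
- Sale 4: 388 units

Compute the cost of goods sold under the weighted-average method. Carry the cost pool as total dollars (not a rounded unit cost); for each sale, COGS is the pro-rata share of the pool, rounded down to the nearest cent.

After Beginning: 189 on hand, pool $945.00 (≈ $5.0000 each)
After Purchase 1: 460 on hand, pool $2,408.40 (≈ $5.2357 each)
Sale 1, sell 371: 371/460 × $2,408.40 → $1,942.42
After Purchase 2: 151 on hand, pool $924.78 (≈ $6.1244 each)
Sale 2, sell 100: 100/151 × $924.78 → $612.43
After Purchase 3: 204 on hand, pool $1,130.90 (≈ $5.5436 each)
Sale 3, sell 170: 170/204 × $1,130.90 → $942.41
After Purchase 4: 360 on hand, pool $2,095.59 (≈ $5.8211 each)
After Purchase 5: 466 on hand, pool $2,609.69 (≈ $5.6002 each)
Sale 4, sell 388: 388/466 × $2,609.69 → $2,172.87
Total COGS = $1,942.42 + $612.43 + $942.41 + $2,172.87 = $5,670.13
Ending inventory (cost pool remaining) = $436.82
Check: goods available $6,106.95 = COGS $5,670.13 + ending $436.82

COGS = $5,670.13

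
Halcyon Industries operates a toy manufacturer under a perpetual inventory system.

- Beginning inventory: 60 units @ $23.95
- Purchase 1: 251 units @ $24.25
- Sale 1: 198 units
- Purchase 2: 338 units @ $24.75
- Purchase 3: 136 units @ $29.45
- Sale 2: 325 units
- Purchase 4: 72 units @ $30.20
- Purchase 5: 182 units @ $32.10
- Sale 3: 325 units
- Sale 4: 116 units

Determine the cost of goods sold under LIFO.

COGS = $26,110.30

Sale 1 (198) [LIFO — newest first]: 198 @ $24.25 = $4,801.50
Sale 2 (325) [LIFO — newest first]: 136 @ $29.45 + 189 @ $24.75 = $8,682.95
Sale 3 (325) [LIFO — newest first]: 182 @ $32.10 + 72 @ $30.20 + 71 @ $24.75 = $9,773.85
Sale 4 (116) [LIFO — newest first]: 78 @ $24.75 + 38 @ $24.25 = $2,852.00
Total COGS = $4,801.50 + $8,682.95 + $9,773.85 + $2,852.00 = $26,110.30
Ending inventory: 60 @ $23.95 + 15 @ $24.25 = $1,800.75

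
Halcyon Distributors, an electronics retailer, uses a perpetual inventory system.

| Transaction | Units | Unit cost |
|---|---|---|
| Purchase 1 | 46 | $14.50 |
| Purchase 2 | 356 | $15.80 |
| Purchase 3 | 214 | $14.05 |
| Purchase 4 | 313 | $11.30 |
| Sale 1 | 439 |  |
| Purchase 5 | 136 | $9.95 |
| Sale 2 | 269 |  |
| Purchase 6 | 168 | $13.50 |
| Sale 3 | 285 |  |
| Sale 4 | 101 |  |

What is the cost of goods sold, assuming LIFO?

COGS = $14,320.20

Sale 1 (439) [LIFO — newest first]: 313 @ $11.30 + 126 @ $14.05 = $5,307.20
Sale 2 (269) [LIFO — newest first]: 136 @ $9.95 + 88 @ $14.05 + 45 @ $15.80 = $3,300.60
Sale 3 (285) [LIFO — newest first]: 168 @ $13.50 + 117 @ $15.80 = $4,116.60
Sale 4 (101) [LIFO — newest first]: 101 @ $15.80 = $1,595.80
Total COGS = $5,307.20 + $3,300.60 + $4,116.60 + $1,595.80 = $14,320.20
Ending inventory: 46 @ $14.50 + 93 @ $15.80 = $2,136.40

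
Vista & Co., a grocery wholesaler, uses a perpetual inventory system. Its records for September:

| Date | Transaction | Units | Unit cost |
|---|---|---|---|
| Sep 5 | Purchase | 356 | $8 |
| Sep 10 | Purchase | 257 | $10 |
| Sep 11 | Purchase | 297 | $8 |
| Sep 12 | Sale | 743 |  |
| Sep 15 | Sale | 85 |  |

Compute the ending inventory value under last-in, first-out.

Sep 12, 743 sold [LIFO — newest first]: 297 @ $8 + 257 @ $10 + 189 @ $8 = $6,458
Sep 15, 85 sold [LIFO — newest first]: 85 @ $8 = $680
Total COGS = $6,458 + $680 = $7,138
Ending inventory: 82 @ $8 = $656

Ending inventory = $656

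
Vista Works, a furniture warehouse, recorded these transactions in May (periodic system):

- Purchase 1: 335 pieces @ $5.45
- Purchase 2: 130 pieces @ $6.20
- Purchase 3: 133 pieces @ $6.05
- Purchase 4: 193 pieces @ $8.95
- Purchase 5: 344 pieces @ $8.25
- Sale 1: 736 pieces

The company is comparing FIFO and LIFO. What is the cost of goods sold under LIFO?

FIFO COGS: 335 @ $5.45 + 130 @ $6.20 + 133 @ $6.05 + 138 @ $8.95 = $4,671.50
LIFO COGS: 344 @ $8.25 + 193 @ $8.95 + 133 @ $6.05 + 66 @ $6.20 = $5,779.20

COGS = $5,779.20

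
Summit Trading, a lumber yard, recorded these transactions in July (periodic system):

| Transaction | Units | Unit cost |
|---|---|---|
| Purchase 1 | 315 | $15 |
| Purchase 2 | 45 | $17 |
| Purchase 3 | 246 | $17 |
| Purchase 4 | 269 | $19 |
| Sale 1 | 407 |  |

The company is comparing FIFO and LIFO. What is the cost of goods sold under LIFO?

FIFO COGS: 315 @ $15 + 45 @ $17 + 47 @ $17 = $6,289
LIFO COGS: 269 @ $19 + 138 @ $17 = $7,457

COGS = $7,457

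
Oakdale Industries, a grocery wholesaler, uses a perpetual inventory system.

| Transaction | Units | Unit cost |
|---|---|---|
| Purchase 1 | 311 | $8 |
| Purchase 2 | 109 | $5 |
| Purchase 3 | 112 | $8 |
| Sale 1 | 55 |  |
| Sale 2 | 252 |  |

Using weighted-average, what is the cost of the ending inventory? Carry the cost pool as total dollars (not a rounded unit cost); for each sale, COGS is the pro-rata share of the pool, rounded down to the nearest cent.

Ending inventory = $1,661.71

After Purchase 1: 311 on hand, pool $2,488.00 (≈ $8.0000 each)
After Purchase 2: 420 on hand, pool $3,033.00 (≈ $7.2214 each)
After Purchase 3: 532 on hand, pool $3,929.00 (≈ $7.3853 each)
Sale 1, sell 55: 55/532 × $3,929.00 → $406.19
Sale 2, sell 252: 252/477 × $3,522.81 → $1,861.10
Total COGS = $406.19 + $1,861.10 = $2,267.29
Ending inventory (cost pool remaining) = $1,661.71
Check: goods available $3,929.00 = COGS $2,267.29 + ending $1,661.71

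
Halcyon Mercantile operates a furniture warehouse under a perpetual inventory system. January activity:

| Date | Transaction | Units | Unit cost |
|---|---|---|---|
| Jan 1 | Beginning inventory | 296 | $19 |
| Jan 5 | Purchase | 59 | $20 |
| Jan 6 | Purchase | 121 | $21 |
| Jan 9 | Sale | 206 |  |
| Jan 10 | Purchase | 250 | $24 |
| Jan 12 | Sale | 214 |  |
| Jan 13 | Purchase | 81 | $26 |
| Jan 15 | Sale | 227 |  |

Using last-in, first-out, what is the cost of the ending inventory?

Ending inventory = $3,040

Jan 9, 206 sold [LIFO — newest first]: 121 @ $21 + 59 @ $20 + 26 @ $19 = $4,215
Jan 12, 214 sold [LIFO — newest first]: 214 @ $24 = $5,136
Jan 15, 227 sold [LIFO — newest first]: 81 @ $26 + 36 @ $24 + 110 @ $19 = $5,060
Total COGS = $4,215 + $5,136 + $5,060 = $14,411
Ending inventory: 160 @ $19 = $3,040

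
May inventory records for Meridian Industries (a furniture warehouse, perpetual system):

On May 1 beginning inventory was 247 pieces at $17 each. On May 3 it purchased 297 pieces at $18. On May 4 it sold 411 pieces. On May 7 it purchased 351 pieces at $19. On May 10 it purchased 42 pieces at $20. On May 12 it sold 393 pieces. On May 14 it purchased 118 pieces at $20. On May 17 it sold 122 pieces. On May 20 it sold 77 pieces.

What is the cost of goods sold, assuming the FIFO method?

May 4, 411 sold [FIFO — oldest first]: 247 @ $17 + 164 @ $18 = $7,151
May 12, 393 sold [FIFO — oldest first]: 133 @ $18 + 260 @ $19 = $7,334
May 17, 122 sold [FIFO — oldest first]: 91 @ $19 + 31 @ $20 = $2,349
May 20, 77 sold [FIFO — oldest first]: 11 @ $20 + 66 @ $20 = $1,540
Total COGS = $7,151 + $7,334 + $2,349 + $1,540 = $18,374
Ending inventory: 52 @ $20 = $1,040
Check: goods available $19,414 = COGS $18,374 + ending $1,040

COGS = $18,374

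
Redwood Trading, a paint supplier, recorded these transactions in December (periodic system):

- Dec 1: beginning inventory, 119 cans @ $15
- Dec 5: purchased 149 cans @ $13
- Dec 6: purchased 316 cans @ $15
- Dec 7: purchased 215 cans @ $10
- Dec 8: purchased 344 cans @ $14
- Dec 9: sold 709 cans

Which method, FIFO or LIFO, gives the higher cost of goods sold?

FIFO COGS: 119 @ $15 + 149 @ $13 + 316 @ $15 + 125 @ $10 = $9,712
LIFO COGS: 344 @ $14 + 215 @ $10 + 150 @ $15 = $9,216

FIFO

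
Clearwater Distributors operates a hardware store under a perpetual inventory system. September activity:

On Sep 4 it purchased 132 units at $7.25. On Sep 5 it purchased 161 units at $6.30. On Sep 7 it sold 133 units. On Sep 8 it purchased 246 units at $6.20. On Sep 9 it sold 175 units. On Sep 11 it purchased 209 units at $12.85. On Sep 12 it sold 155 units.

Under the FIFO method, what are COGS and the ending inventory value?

COGS = $3,025.30; ending inventory = $3,156.85

Sep 7, 133 sold [FIFO — oldest first]: 132 @ $7.25 + 1 @ $6.30 = $963.30
Sep 9, 175 sold [FIFO — oldest first]: 160 @ $6.30 + 15 @ $6.20 = $1,101.00
Sep 12, 155 sold [FIFO — oldest first]: 155 @ $6.20 = $961.00
Total COGS = $963.30 + $1,101.00 + $961.00 = $3,025.30
Ending inventory: 76 @ $6.20 + 209 @ $12.85 = $3,156.85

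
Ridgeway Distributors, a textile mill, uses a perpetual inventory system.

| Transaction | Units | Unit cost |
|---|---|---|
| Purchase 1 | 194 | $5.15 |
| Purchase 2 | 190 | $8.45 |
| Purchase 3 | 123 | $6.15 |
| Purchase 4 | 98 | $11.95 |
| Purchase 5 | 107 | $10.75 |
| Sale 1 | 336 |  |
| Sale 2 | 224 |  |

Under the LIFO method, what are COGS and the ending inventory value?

COGS = $4,899.60; ending inventory = $782.80

Sale 1 (336) [LIFO — newest first]: 107 @ $10.75 + 98 @ $11.95 + 123 @ $6.15 + 8 @ $8.45 = $3,145.40
Sale 2 (224) [LIFO — newest first]: 182 @ $8.45 + 42 @ $5.15 = $1,754.20
Total COGS = $3,145.40 + $1,754.20 = $4,899.60
Ending inventory: 152 @ $5.15 = $782.80
Check: goods available $5,682.40 = COGS $4,899.60 + ending $782.80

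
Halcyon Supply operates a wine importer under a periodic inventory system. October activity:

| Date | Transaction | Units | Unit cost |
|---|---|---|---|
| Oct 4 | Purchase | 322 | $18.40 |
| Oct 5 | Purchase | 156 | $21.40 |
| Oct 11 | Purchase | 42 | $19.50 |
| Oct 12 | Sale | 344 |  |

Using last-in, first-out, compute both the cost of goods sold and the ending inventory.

Oct 12, 344 sold [LIFO — newest first]: 42 @ $19.50 + 156 @ $21.40 + 146 @ $18.40 = $6,843.80
Ending inventory: 176 @ $18.40 = $3,238.40

COGS = $6,843.80; ending inventory = $3,238.40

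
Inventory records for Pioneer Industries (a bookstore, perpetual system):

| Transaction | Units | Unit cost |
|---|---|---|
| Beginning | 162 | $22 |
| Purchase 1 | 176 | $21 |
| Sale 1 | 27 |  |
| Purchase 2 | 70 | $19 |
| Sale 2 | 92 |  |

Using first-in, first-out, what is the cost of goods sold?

COGS = $2,618

Sale 1 (27) [FIFO — oldest first]: 27 @ $22 = $594
Sale 2 (92) [FIFO — oldest first]: 92 @ $22 = $2,024
Total COGS = $594 + $2,024 = $2,618
Ending inventory: 43 @ $22 + 176 @ $21 + 70 @ $19 = $5,972
Check: goods available $8,590 = COGS $2,618 + ending $5,972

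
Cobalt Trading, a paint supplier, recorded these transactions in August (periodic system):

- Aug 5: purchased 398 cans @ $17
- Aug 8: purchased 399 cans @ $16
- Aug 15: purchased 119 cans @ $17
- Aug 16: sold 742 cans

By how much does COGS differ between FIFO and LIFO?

$55

FIFO COGS: 398 @ $17 + 344 @ $16 = $12,270
LIFO COGS: 119 @ $17 + 399 @ $16 + 224 @ $17 = $12,215
Difference = |$12,270 − $12,215| = $55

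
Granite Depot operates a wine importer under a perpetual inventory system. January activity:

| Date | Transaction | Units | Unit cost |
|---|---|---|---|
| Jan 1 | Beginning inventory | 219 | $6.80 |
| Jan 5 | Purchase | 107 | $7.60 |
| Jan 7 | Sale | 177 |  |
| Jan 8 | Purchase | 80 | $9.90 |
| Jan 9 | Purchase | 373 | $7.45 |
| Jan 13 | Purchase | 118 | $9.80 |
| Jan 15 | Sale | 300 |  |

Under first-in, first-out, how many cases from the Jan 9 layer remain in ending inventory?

302

Jan 7, 177 sold [FIFO — oldest first]: 177 @ $6.80 = $1,203.60
Jan 15, 300 sold [FIFO — oldest first]: 42 @ $6.80 + 107 @ $7.60 + 80 @ $9.90 + 71 @ $7.45 = $2,419.75
Total COGS = $1,203.60 + $2,419.75 = $3,623.35
Ending inventory: 302 @ $7.45 + 118 @ $9.80 = $3,406.30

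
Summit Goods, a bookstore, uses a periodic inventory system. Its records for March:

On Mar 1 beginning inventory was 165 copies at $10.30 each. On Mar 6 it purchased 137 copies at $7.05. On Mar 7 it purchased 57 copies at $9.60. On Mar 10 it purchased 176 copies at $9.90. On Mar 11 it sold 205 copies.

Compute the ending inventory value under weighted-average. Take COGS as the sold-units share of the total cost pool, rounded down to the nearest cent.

Ending inventory = $3,056.33

Mar 11, sell 205: 205/535 × $4,954.95 → $1,898.62
Ending inventory (cost pool remaining) = $3,056.33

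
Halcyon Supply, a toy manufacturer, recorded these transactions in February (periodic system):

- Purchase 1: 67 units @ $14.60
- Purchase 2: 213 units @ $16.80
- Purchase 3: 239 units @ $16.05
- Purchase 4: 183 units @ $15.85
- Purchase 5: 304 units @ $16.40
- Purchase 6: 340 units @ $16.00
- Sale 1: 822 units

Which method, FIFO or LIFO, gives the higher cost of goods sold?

FIFO

FIFO COGS: 67 @ $14.60 + 213 @ $16.80 + 239 @ $16.05 + 183 @ $15.85 + 120 @ $16.40 = $13,261.10
LIFO COGS: 340 @ $16.00 + 304 @ $16.40 + 178 @ $15.85 = $13,246.90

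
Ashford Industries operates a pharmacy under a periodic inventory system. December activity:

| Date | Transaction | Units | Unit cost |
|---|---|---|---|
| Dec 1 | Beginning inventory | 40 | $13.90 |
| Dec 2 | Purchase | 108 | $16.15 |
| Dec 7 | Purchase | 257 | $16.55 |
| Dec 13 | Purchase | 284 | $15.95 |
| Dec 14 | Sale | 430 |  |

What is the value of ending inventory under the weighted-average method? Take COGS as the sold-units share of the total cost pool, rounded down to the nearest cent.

Dec 14, sell 430: 430/689 × $11,083.35 → $6,917.03
Ending inventory (cost pool remaining) = $4,166.32

Ending inventory = $4,166.32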